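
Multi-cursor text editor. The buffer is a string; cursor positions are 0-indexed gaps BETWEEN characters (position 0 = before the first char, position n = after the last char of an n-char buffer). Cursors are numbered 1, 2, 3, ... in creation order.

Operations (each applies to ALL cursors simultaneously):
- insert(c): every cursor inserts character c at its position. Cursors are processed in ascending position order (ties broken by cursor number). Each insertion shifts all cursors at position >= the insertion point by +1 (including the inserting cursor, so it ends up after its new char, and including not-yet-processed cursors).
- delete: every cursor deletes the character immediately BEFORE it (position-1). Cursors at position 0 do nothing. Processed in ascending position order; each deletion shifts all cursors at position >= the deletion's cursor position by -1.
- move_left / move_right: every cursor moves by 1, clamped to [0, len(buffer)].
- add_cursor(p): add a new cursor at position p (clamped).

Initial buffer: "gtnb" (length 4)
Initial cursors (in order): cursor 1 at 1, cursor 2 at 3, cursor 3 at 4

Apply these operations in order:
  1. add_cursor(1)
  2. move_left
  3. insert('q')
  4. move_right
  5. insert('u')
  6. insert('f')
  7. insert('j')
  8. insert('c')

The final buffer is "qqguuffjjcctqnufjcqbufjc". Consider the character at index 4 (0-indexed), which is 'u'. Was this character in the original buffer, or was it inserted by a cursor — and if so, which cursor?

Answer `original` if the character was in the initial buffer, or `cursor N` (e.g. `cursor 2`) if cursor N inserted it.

Answer: cursor 4

Derivation:
After op 1 (add_cursor(1)): buffer="gtnb" (len 4), cursors c1@1 c4@1 c2@3 c3@4, authorship ....
After op 2 (move_left): buffer="gtnb" (len 4), cursors c1@0 c4@0 c2@2 c3@3, authorship ....
After op 3 (insert('q')): buffer="qqgtqnqb" (len 8), cursors c1@2 c4@2 c2@5 c3@7, authorship 14..2.3.
After op 4 (move_right): buffer="qqgtqnqb" (len 8), cursors c1@3 c4@3 c2@6 c3@8, authorship 14..2.3.
After op 5 (insert('u')): buffer="qqguutqnuqbu" (len 12), cursors c1@5 c4@5 c2@9 c3@12, authorship 14.14.2.23.3
After op 6 (insert('f')): buffer="qqguufftqnufqbuf" (len 16), cursors c1@7 c4@7 c2@12 c3@16, authorship 14.1414.2.223.33
After op 7 (insert('j')): buffer="qqguuffjjtqnufjqbufj" (len 20), cursors c1@9 c4@9 c2@15 c3@20, authorship 14.141414.2.2223.333
After op 8 (insert('c')): buffer="qqguuffjjcctqnufjcqbufjc" (len 24), cursors c1@11 c4@11 c2@18 c3@24, authorship 14.14141414.2.22223.3333
Authorship (.=original, N=cursor N): 1 4 . 1 4 1 4 1 4 1 4 . 2 . 2 2 2 2 3 . 3 3 3 3
Index 4: author = 4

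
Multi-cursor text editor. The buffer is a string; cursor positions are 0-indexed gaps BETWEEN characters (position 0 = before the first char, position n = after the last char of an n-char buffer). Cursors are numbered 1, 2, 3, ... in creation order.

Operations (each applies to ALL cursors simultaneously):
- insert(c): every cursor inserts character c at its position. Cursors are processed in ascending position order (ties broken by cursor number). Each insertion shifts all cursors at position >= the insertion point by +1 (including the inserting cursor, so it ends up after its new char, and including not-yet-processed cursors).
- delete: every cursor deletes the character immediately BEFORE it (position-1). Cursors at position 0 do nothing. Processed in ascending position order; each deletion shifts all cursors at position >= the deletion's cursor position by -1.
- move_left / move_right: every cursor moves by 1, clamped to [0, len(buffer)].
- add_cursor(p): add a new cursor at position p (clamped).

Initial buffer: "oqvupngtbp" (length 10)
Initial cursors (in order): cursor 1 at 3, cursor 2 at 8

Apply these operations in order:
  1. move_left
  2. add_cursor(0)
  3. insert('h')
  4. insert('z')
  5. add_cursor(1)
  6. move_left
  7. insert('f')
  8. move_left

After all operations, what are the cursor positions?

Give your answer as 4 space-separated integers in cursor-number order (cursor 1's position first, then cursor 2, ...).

Answer: 7 15 2 0

Derivation:
After op 1 (move_left): buffer="oqvupngtbp" (len 10), cursors c1@2 c2@7, authorship ..........
After op 2 (add_cursor(0)): buffer="oqvupngtbp" (len 10), cursors c3@0 c1@2 c2@7, authorship ..........
After op 3 (insert('h')): buffer="hoqhvupnghtbp" (len 13), cursors c3@1 c1@4 c2@10, authorship 3..1.....2...
After op 4 (insert('z')): buffer="hzoqhzvupnghztbp" (len 16), cursors c3@2 c1@6 c2@13, authorship 33..11.....22...
After op 5 (add_cursor(1)): buffer="hzoqhzvupnghztbp" (len 16), cursors c4@1 c3@2 c1@6 c2@13, authorship 33..11.....22...
After op 6 (move_left): buffer="hzoqhzvupnghztbp" (len 16), cursors c4@0 c3@1 c1@5 c2@12, authorship 33..11.....22...
After op 7 (insert('f')): buffer="fhfzoqhfzvupnghfztbp" (len 20), cursors c4@1 c3@3 c1@8 c2@16, authorship 4333..111.....222...
After op 8 (move_left): buffer="fhfzoqhfzvupnghfztbp" (len 20), cursors c4@0 c3@2 c1@7 c2@15, authorship 4333..111.....222...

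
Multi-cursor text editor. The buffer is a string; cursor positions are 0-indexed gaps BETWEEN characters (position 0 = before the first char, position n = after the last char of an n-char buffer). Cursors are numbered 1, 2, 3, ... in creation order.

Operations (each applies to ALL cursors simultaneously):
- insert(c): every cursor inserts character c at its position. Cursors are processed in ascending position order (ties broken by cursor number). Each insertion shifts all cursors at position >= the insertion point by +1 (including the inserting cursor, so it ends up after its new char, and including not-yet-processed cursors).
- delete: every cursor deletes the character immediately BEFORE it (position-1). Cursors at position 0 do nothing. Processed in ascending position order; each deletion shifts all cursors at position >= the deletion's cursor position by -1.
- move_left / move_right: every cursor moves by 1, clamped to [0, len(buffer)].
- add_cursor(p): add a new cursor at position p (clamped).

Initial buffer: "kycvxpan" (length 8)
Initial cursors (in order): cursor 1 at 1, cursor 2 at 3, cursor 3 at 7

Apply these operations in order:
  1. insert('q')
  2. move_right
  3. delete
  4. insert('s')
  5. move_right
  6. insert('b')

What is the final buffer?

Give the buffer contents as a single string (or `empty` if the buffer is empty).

After op 1 (insert('q')): buffer="kqycqvxpaqn" (len 11), cursors c1@2 c2@5 c3@10, authorship .1..2....3.
After op 2 (move_right): buffer="kqycqvxpaqn" (len 11), cursors c1@3 c2@6 c3@11, authorship .1..2....3.
After op 3 (delete): buffer="kqcqxpaq" (len 8), cursors c1@2 c2@4 c3@8, authorship .1.2...3
After op 4 (insert('s')): buffer="kqscqsxpaqs" (len 11), cursors c1@3 c2@6 c3@11, authorship .11.22...33
After op 5 (move_right): buffer="kqscqsxpaqs" (len 11), cursors c1@4 c2@7 c3@11, authorship .11.22...33
After op 6 (insert('b')): buffer="kqscbqsxbpaqsb" (len 14), cursors c1@5 c2@9 c3@14, authorship .11.122.2..333

Answer: kqscbqsxbpaqsb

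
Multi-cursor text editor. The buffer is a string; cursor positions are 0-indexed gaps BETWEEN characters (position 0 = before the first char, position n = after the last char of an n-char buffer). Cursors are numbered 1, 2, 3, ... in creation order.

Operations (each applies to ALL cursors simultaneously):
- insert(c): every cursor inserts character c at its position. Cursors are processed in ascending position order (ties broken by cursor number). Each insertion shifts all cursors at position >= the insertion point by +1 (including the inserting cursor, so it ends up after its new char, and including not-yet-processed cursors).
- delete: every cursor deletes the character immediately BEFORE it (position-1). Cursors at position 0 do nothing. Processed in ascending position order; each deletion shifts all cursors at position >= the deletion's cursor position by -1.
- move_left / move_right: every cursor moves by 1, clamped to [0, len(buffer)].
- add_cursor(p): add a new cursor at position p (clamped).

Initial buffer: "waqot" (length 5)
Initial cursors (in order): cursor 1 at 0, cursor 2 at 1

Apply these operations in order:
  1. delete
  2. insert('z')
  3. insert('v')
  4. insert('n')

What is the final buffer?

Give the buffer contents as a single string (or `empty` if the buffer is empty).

Answer: zzvvnnaqot

Derivation:
After op 1 (delete): buffer="aqot" (len 4), cursors c1@0 c2@0, authorship ....
After op 2 (insert('z')): buffer="zzaqot" (len 6), cursors c1@2 c2@2, authorship 12....
After op 3 (insert('v')): buffer="zzvvaqot" (len 8), cursors c1@4 c2@4, authorship 1212....
After op 4 (insert('n')): buffer="zzvvnnaqot" (len 10), cursors c1@6 c2@6, authorship 121212....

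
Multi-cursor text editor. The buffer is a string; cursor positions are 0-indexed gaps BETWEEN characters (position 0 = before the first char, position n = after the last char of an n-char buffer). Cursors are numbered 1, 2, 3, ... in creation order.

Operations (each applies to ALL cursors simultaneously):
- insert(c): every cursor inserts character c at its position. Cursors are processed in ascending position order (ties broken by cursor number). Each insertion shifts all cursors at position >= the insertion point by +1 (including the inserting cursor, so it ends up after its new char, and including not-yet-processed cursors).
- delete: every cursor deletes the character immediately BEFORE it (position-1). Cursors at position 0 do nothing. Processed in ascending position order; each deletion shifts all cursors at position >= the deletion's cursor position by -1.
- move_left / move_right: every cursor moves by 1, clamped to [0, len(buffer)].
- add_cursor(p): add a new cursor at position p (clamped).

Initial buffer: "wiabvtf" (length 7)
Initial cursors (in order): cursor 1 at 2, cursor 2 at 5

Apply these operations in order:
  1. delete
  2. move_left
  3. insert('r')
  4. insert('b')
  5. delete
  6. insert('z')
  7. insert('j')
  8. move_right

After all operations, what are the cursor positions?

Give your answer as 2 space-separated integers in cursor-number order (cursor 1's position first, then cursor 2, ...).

After op 1 (delete): buffer="wabtf" (len 5), cursors c1@1 c2@3, authorship .....
After op 2 (move_left): buffer="wabtf" (len 5), cursors c1@0 c2@2, authorship .....
After op 3 (insert('r')): buffer="rwarbtf" (len 7), cursors c1@1 c2@4, authorship 1..2...
After op 4 (insert('b')): buffer="rbwarbbtf" (len 9), cursors c1@2 c2@6, authorship 11..22...
After op 5 (delete): buffer="rwarbtf" (len 7), cursors c1@1 c2@4, authorship 1..2...
After op 6 (insert('z')): buffer="rzwarzbtf" (len 9), cursors c1@2 c2@6, authorship 11..22...
After op 7 (insert('j')): buffer="rzjwarzjbtf" (len 11), cursors c1@3 c2@8, authorship 111..222...
After op 8 (move_right): buffer="rzjwarzjbtf" (len 11), cursors c1@4 c2@9, authorship 111..222...

Answer: 4 9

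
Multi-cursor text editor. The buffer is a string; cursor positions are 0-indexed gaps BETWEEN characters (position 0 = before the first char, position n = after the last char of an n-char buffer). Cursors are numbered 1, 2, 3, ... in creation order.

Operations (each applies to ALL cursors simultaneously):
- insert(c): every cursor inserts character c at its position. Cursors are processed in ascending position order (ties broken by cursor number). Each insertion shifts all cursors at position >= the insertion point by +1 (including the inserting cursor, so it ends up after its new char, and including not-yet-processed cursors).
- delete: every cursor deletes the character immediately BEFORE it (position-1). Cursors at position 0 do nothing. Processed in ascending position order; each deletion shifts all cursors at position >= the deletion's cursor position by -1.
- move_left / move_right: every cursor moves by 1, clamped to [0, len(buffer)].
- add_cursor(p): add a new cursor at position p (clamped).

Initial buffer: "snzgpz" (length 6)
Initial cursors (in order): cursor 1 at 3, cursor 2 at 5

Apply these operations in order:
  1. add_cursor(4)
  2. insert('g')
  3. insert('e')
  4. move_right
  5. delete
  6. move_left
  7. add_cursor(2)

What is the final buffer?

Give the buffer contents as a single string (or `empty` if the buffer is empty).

Answer: snzgegege

Derivation:
After op 1 (add_cursor(4)): buffer="snzgpz" (len 6), cursors c1@3 c3@4 c2@5, authorship ......
After op 2 (insert('g')): buffer="snzgggpgz" (len 9), cursors c1@4 c3@6 c2@8, authorship ...1.3.2.
After op 3 (insert('e')): buffer="snzgeggepgez" (len 12), cursors c1@5 c3@8 c2@11, authorship ...11.33.22.
After op 4 (move_right): buffer="snzgeggepgez" (len 12), cursors c1@6 c3@9 c2@12, authorship ...11.33.22.
After op 5 (delete): buffer="snzgegege" (len 9), cursors c1@5 c3@7 c2@9, authorship ...113322
After op 6 (move_left): buffer="snzgegege" (len 9), cursors c1@4 c3@6 c2@8, authorship ...113322
After op 7 (add_cursor(2)): buffer="snzgegege" (len 9), cursors c4@2 c1@4 c3@6 c2@8, authorship ...113322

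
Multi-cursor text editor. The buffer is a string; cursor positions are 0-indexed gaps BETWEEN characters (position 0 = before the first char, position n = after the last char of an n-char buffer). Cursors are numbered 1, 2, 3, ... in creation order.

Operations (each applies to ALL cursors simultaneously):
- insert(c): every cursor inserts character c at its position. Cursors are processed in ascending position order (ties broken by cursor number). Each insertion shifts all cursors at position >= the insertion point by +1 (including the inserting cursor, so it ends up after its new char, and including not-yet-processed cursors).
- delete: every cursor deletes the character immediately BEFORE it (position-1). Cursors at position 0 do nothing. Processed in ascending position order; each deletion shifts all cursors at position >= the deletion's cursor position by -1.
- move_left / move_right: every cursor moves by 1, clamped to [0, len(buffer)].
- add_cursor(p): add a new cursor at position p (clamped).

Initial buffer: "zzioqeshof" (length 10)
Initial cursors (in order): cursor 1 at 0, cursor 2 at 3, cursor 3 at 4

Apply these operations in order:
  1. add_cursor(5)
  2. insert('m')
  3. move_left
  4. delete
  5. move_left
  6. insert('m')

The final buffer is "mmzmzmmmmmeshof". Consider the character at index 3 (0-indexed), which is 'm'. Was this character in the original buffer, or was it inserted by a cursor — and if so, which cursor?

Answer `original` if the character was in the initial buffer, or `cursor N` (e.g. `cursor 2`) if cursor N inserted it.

Answer: cursor 2

Derivation:
After op 1 (add_cursor(5)): buffer="zzioqeshof" (len 10), cursors c1@0 c2@3 c3@4 c4@5, authorship ..........
After op 2 (insert('m')): buffer="mzzimomqmeshof" (len 14), cursors c1@1 c2@5 c3@7 c4@9, authorship 1...2.3.4.....
After op 3 (move_left): buffer="mzzimomqmeshof" (len 14), cursors c1@0 c2@4 c3@6 c4@8, authorship 1...2.3.4.....
After op 4 (delete): buffer="mzzmmmeshof" (len 11), cursors c1@0 c2@3 c3@4 c4@5, authorship 1..234.....
After op 5 (move_left): buffer="mzzmmmeshof" (len 11), cursors c1@0 c2@2 c3@3 c4@4, authorship 1..234.....
After op 6 (insert('m')): buffer="mmzmzmmmmmeshof" (len 15), cursors c1@1 c2@4 c3@6 c4@8, authorship 11.2.32434.....
Authorship (.=original, N=cursor N): 1 1 . 2 . 3 2 4 3 4 . . . . .
Index 3: author = 2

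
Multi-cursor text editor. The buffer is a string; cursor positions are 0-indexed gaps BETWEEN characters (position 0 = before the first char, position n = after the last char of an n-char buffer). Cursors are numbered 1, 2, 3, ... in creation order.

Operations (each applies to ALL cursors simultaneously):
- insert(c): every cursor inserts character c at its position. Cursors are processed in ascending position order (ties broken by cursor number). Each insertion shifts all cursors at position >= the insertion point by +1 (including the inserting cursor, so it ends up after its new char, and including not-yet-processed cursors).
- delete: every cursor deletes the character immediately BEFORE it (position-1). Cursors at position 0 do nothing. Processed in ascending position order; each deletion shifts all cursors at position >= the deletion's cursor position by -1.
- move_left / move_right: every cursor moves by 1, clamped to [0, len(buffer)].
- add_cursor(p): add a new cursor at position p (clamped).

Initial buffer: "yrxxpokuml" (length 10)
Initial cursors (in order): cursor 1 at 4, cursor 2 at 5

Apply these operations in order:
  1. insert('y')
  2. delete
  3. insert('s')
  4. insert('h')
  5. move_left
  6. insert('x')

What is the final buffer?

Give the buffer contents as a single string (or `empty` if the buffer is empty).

After op 1 (insert('y')): buffer="yrxxypyokuml" (len 12), cursors c1@5 c2@7, authorship ....1.2.....
After op 2 (delete): buffer="yrxxpokuml" (len 10), cursors c1@4 c2@5, authorship ..........
After op 3 (insert('s')): buffer="yrxxspsokuml" (len 12), cursors c1@5 c2@7, authorship ....1.2.....
After op 4 (insert('h')): buffer="yrxxshpshokuml" (len 14), cursors c1@6 c2@9, authorship ....11.22.....
After op 5 (move_left): buffer="yrxxshpshokuml" (len 14), cursors c1@5 c2@8, authorship ....11.22.....
After op 6 (insert('x')): buffer="yrxxsxhpsxhokuml" (len 16), cursors c1@6 c2@10, authorship ....111.222.....

Answer: yrxxsxhpsxhokuml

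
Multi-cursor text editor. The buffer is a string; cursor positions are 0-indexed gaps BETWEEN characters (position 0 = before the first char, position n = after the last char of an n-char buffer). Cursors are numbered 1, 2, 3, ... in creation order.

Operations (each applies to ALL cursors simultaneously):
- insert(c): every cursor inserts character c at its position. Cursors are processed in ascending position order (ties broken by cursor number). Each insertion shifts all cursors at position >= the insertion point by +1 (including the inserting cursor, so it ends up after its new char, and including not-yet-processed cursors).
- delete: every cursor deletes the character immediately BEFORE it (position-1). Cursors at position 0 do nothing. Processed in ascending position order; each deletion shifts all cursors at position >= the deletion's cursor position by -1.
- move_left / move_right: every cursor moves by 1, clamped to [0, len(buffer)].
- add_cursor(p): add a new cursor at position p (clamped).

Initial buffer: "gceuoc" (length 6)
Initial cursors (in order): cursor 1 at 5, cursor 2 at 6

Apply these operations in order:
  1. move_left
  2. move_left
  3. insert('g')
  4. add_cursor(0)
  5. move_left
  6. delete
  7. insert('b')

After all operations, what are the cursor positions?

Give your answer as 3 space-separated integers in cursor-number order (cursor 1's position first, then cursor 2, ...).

Answer: 4 6 1

Derivation:
After op 1 (move_left): buffer="gceuoc" (len 6), cursors c1@4 c2@5, authorship ......
After op 2 (move_left): buffer="gceuoc" (len 6), cursors c1@3 c2@4, authorship ......
After op 3 (insert('g')): buffer="gcegugoc" (len 8), cursors c1@4 c2@6, authorship ...1.2..
After op 4 (add_cursor(0)): buffer="gcegugoc" (len 8), cursors c3@0 c1@4 c2@6, authorship ...1.2..
After op 5 (move_left): buffer="gcegugoc" (len 8), cursors c3@0 c1@3 c2@5, authorship ...1.2..
After op 6 (delete): buffer="gcggoc" (len 6), cursors c3@0 c1@2 c2@3, authorship ..12..
After op 7 (insert('b')): buffer="bgcbgbgoc" (len 9), cursors c3@1 c1@4 c2@6, authorship 3..1122..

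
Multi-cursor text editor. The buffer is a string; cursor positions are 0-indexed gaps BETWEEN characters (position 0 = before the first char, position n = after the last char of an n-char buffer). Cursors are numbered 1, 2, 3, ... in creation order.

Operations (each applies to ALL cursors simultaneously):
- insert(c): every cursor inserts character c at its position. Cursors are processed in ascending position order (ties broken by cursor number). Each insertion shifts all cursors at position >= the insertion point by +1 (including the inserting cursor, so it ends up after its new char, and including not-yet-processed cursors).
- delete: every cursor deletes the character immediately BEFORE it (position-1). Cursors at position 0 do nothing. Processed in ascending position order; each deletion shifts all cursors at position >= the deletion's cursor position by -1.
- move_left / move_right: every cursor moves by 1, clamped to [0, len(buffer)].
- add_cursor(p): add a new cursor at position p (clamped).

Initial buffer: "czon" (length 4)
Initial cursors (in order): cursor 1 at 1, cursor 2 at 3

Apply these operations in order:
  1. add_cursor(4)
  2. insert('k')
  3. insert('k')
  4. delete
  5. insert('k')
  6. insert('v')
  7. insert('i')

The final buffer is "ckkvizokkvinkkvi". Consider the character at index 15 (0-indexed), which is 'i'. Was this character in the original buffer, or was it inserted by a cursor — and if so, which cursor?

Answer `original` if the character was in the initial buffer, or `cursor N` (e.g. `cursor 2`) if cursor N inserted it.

Answer: cursor 3

Derivation:
After op 1 (add_cursor(4)): buffer="czon" (len 4), cursors c1@1 c2@3 c3@4, authorship ....
After op 2 (insert('k')): buffer="ckzoknk" (len 7), cursors c1@2 c2@5 c3@7, authorship .1..2.3
After op 3 (insert('k')): buffer="ckkzokknkk" (len 10), cursors c1@3 c2@7 c3@10, authorship .11..22.33
After op 4 (delete): buffer="ckzoknk" (len 7), cursors c1@2 c2@5 c3@7, authorship .1..2.3
After op 5 (insert('k')): buffer="ckkzokknkk" (len 10), cursors c1@3 c2@7 c3@10, authorship .11..22.33
After op 6 (insert('v')): buffer="ckkvzokkvnkkv" (len 13), cursors c1@4 c2@9 c3@13, authorship .111..222.333
After op 7 (insert('i')): buffer="ckkvizokkvinkkvi" (len 16), cursors c1@5 c2@11 c3@16, authorship .1111..2222.3333
Authorship (.=original, N=cursor N): . 1 1 1 1 . . 2 2 2 2 . 3 3 3 3
Index 15: author = 3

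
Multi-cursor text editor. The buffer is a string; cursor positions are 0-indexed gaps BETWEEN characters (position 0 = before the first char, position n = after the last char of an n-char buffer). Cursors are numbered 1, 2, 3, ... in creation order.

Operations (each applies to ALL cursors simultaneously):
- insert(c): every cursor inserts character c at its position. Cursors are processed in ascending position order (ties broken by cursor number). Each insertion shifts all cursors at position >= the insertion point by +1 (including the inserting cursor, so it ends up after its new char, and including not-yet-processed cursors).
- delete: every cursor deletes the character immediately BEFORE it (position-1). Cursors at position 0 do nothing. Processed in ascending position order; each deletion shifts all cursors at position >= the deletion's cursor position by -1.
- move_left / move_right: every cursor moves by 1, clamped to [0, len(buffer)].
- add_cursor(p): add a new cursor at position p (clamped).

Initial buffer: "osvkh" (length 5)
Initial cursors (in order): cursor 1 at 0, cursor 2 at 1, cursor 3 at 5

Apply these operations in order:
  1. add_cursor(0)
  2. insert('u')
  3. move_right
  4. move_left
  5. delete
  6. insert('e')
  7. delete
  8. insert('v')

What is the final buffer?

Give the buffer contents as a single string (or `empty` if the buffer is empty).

Answer: vvovsvkvu

Derivation:
After op 1 (add_cursor(0)): buffer="osvkh" (len 5), cursors c1@0 c4@0 c2@1 c3@5, authorship .....
After op 2 (insert('u')): buffer="uuousvkhu" (len 9), cursors c1@2 c4@2 c2@4 c3@9, authorship 14.2....3
After op 3 (move_right): buffer="uuousvkhu" (len 9), cursors c1@3 c4@3 c2@5 c3@9, authorship 14.2....3
After op 4 (move_left): buffer="uuousvkhu" (len 9), cursors c1@2 c4@2 c2@4 c3@8, authorship 14.2....3
After op 5 (delete): buffer="osvku" (len 5), cursors c1@0 c4@0 c2@1 c3@4, authorship ....3
After op 6 (insert('e')): buffer="eeoesvkeu" (len 9), cursors c1@2 c4@2 c2@4 c3@8, authorship 14.2...33
After op 7 (delete): buffer="osvku" (len 5), cursors c1@0 c4@0 c2@1 c3@4, authorship ....3
After op 8 (insert('v')): buffer="vvovsvkvu" (len 9), cursors c1@2 c4@2 c2@4 c3@8, authorship 14.2...33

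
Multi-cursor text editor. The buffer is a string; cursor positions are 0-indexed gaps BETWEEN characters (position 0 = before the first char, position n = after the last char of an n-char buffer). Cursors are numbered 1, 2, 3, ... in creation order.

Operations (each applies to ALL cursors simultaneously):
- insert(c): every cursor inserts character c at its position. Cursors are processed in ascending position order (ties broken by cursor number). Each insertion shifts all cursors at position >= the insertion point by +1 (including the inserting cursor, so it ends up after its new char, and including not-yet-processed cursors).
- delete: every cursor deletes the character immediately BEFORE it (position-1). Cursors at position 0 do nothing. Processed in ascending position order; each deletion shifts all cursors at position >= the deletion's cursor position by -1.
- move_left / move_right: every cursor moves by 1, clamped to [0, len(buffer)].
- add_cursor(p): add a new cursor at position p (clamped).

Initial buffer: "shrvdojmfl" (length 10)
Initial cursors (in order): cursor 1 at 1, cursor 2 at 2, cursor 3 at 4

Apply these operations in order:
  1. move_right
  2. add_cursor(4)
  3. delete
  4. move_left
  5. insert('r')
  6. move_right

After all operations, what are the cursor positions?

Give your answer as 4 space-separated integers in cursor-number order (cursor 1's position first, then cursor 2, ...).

After op 1 (move_right): buffer="shrvdojmfl" (len 10), cursors c1@2 c2@3 c3@5, authorship ..........
After op 2 (add_cursor(4)): buffer="shrvdojmfl" (len 10), cursors c1@2 c2@3 c4@4 c3@5, authorship ..........
After op 3 (delete): buffer="sojmfl" (len 6), cursors c1@1 c2@1 c3@1 c4@1, authorship ......
After op 4 (move_left): buffer="sojmfl" (len 6), cursors c1@0 c2@0 c3@0 c4@0, authorship ......
After op 5 (insert('r')): buffer="rrrrsojmfl" (len 10), cursors c1@4 c2@4 c3@4 c4@4, authorship 1234......
After op 6 (move_right): buffer="rrrrsojmfl" (len 10), cursors c1@5 c2@5 c3@5 c4@5, authorship 1234......

Answer: 5 5 5 5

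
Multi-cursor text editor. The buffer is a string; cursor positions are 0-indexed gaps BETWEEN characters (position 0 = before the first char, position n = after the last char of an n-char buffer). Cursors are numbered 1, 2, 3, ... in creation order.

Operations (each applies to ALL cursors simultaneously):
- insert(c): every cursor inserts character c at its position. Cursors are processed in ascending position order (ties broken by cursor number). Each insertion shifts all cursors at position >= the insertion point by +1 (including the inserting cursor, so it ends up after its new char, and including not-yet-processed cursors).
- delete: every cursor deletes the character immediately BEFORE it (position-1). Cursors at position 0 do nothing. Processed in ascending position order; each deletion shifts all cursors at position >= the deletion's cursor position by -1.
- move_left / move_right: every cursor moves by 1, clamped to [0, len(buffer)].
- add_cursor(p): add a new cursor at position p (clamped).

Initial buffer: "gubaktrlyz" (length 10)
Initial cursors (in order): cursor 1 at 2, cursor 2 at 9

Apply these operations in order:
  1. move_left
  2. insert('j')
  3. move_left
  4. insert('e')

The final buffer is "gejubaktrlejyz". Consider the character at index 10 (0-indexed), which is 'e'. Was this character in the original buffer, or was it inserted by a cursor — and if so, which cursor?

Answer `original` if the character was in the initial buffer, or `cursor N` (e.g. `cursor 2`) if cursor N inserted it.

Answer: cursor 2

Derivation:
After op 1 (move_left): buffer="gubaktrlyz" (len 10), cursors c1@1 c2@8, authorship ..........
After op 2 (insert('j')): buffer="gjubaktrljyz" (len 12), cursors c1@2 c2@10, authorship .1.......2..
After op 3 (move_left): buffer="gjubaktrljyz" (len 12), cursors c1@1 c2@9, authorship .1.......2..
After op 4 (insert('e')): buffer="gejubaktrlejyz" (len 14), cursors c1@2 c2@11, authorship .11.......22..
Authorship (.=original, N=cursor N): . 1 1 . . . . . . . 2 2 . .
Index 10: author = 2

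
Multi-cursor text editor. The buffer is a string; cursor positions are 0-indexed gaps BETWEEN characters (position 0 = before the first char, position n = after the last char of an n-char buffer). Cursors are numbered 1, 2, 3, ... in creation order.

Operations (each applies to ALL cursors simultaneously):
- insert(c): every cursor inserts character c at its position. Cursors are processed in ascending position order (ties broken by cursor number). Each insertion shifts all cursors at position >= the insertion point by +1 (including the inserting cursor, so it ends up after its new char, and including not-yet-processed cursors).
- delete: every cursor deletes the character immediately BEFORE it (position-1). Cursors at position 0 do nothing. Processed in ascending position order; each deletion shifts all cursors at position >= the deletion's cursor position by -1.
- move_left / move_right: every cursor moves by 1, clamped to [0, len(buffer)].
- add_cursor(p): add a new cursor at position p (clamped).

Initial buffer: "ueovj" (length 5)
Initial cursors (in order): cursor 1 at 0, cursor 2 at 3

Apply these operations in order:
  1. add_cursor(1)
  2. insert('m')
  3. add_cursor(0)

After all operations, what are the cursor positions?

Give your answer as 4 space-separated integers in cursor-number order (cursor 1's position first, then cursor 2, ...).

Answer: 1 6 3 0

Derivation:
After op 1 (add_cursor(1)): buffer="ueovj" (len 5), cursors c1@0 c3@1 c2@3, authorship .....
After op 2 (insert('m')): buffer="mumeomvj" (len 8), cursors c1@1 c3@3 c2@6, authorship 1.3..2..
After op 3 (add_cursor(0)): buffer="mumeomvj" (len 8), cursors c4@0 c1@1 c3@3 c2@6, authorship 1.3..2..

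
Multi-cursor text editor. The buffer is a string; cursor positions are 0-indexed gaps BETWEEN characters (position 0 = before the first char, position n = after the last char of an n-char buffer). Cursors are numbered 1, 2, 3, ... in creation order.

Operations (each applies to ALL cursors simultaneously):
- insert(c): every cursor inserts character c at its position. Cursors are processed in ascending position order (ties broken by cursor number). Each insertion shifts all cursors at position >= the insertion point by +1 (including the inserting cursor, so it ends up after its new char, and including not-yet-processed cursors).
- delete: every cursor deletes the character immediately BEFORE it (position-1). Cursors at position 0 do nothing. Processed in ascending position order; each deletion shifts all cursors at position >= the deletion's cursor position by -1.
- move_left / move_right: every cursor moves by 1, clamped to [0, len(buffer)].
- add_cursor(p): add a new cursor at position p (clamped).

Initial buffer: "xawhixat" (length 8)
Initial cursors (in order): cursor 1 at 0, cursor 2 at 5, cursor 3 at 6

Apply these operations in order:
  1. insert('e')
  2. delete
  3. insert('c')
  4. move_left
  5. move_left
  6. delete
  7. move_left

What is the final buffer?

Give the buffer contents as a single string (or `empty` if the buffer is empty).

Answer: cxawixcat

Derivation:
After op 1 (insert('e')): buffer="exawhiexeat" (len 11), cursors c1@1 c2@7 c3@9, authorship 1.....2.3..
After op 2 (delete): buffer="xawhixat" (len 8), cursors c1@0 c2@5 c3@6, authorship ........
After op 3 (insert('c')): buffer="cxawhicxcat" (len 11), cursors c1@1 c2@7 c3@9, authorship 1.....2.3..
After op 4 (move_left): buffer="cxawhicxcat" (len 11), cursors c1@0 c2@6 c3@8, authorship 1.....2.3..
After op 5 (move_left): buffer="cxawhicxcat" (len 11), cursors c1@0 c2@5 c3@7, authorship 1.....2.3..
After op 6 (delete): buffer="cxawixcat" (len 9), cursors c1@0 c2@4 c3@5, authorship 1.....3..
After op 7 (move_left): buffer="cxawixcat" (len 9), cursors c1@0 c2@3 c3@4, authorship 1.....3..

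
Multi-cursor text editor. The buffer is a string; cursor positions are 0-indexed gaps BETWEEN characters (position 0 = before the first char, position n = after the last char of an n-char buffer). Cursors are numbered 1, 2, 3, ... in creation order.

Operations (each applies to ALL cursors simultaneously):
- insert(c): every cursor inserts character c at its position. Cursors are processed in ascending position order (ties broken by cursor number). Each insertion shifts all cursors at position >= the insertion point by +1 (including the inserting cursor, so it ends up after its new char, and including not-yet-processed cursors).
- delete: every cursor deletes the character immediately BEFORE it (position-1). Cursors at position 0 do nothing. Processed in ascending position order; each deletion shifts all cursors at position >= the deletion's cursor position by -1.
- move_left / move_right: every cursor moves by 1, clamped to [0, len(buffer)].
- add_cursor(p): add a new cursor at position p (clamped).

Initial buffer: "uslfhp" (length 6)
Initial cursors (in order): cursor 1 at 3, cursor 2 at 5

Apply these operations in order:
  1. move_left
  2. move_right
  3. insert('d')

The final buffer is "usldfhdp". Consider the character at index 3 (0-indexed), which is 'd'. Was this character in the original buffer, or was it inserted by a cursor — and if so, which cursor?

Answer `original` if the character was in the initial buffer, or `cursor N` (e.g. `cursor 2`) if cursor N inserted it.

After op 1 (move_left): buffer="uslfhp" (len 6), cursors c1@2 c2@4, authorship ......
After op 2 (move_right): buffer="uslfhp" (len 6), cursors c1@3 c2@5, authorship ......
After op 3 (insert('d')): buffer="usldfhdp" (len 8), cursors c1@4 c2@7, authorship ...1..2.
Authorship (.=original, N=cursor N): . . . 1 . . 2 .
Index 3: author = 1

Answer: cursor 1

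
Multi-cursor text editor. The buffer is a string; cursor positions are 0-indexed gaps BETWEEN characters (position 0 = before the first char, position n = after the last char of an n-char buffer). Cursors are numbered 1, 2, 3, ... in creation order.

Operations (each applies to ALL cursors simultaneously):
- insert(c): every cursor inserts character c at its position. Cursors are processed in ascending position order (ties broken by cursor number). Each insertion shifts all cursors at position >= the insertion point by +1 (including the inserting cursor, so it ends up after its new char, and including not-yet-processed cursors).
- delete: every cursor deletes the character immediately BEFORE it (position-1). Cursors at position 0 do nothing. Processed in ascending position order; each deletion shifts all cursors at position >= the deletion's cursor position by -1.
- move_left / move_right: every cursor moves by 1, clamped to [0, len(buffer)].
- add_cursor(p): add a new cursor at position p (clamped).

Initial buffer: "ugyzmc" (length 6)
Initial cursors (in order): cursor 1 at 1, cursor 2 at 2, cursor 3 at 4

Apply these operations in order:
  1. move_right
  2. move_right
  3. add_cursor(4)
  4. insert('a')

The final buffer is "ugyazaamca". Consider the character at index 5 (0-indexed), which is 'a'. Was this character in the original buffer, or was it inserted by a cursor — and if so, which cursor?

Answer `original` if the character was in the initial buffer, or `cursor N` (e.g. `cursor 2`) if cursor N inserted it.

Answer: cursor 2

Derivation:
After op 1 (move_right): buffer="ugyzmc" (len 6), cursors c1@2 c2@3 c3@5, authorship ......
After op 2 (move_right): buffer="ugyzmc" (len 6), cursors c1@3 c2@4 c3@6, authorship ......
After op 3 (add_cursor(4)): buffer="ugyzmc" (len 6), cursors c1@3 c2@4 c4@4 c3@6, authorship ......
After op 4 (insert('a')): buffer="ugyazaamca" (len 10), cursors c1@4 c2@7 c4@7 c3@10, authorship ...1.24..3
Authorship (.=original, N=cursor N): . . . 1 . 2 4 . . 3
Index 5: author = 2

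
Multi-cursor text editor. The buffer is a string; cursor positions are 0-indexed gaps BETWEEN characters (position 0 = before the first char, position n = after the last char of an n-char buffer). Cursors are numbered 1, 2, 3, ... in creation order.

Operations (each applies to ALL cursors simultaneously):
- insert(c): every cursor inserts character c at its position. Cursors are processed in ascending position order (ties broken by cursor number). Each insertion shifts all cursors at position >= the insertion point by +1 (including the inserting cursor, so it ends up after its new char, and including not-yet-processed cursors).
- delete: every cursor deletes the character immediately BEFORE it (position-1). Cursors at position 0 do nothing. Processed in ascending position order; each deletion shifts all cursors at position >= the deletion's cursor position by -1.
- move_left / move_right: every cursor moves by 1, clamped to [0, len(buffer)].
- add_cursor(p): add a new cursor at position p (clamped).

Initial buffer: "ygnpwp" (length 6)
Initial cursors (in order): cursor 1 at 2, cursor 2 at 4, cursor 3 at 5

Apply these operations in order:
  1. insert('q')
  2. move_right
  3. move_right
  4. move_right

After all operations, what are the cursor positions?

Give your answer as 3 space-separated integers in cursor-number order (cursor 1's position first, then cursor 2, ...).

After op 1 (insert('q')): buffer="ygqnpqwqp" (len 9), cursors c1@3 c2@6 c3@8, authorship ..1..2.3.
After op 2 (move_right): buffer="ygqnpqwqp" (len 9), cursors c1@4 c2@7 c3@9, authorship ..1..2.3.
After op 3 (move_right): buffer="ygqnpqwqp" (len 9), cursors c1@5 c2@8 c3@9, authorship ..1..2.3.
After op 4 (move_right): buffer="ygqnpqwqp" (len 9), cursors c1@6 c2@9 c3@9, authorship ..1..2.3.

Answer: 6 9 9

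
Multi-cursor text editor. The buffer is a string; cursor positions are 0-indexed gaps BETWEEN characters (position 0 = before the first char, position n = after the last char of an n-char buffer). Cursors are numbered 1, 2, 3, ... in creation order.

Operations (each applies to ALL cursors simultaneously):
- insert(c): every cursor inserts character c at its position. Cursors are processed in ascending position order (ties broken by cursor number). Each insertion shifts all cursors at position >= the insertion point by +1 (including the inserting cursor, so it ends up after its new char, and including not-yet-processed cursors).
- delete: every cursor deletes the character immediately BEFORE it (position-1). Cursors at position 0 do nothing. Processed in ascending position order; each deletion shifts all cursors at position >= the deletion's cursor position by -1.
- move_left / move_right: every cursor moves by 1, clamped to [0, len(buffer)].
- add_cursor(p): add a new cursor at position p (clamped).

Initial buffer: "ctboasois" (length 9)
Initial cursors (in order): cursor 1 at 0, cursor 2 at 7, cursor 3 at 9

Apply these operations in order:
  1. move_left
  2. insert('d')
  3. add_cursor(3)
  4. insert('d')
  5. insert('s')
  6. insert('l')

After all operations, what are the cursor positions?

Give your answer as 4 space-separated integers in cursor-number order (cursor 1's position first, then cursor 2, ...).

After op 1 (move_left): buffer="ctboasois" (len 9), cursors c1@0 c2@6 c3@8, authorship .........
After op 2 (insert('d')): buffer="dctboasdoids" (len 12), cursors c1@1 c2@8 c3@11, authorship 1......2..3.
After op 3 (add_cursor(3)): buffer="dctboasdoids" (len 12), cursors c1@1 c4@3 c2@8 c3@11, authorship 1......2..3.
After op 4 (insert('d')): buffer="ddctdboasddoidds" (len 16), cursors c1@2 c4@5 c2@11 c3@15, authorship 11..4....22..33.
After op 5 (insert('s')): buffer="ddsctdsboasddsoiddss" (len 20), cursors c1@3 c4@7 c2@14 c3@19, authorship 111..44....222..333.
After op 6 (insert('l')): buffer="ddslctdslboasddsloiddsls" (len 24), cursors c1@4 c4@9 c2@17 c3@23, authorship 1111..444....2222..3333.

Answer: 4 17 23 9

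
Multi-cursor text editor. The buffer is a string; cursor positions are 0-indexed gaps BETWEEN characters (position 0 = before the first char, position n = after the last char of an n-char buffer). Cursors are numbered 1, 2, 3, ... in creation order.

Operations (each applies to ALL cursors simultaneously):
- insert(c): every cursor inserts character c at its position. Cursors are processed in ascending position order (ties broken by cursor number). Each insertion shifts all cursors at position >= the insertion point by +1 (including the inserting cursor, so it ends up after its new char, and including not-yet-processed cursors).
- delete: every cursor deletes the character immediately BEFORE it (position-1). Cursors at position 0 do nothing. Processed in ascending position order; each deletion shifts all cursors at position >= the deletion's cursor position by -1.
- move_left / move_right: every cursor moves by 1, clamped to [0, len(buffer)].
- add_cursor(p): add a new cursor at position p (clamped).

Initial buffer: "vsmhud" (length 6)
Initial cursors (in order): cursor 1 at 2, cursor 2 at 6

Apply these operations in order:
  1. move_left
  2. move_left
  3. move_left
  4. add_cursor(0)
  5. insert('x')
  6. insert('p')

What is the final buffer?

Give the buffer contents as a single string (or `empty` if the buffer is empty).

Answer: xxppvsmxphud

Derivation:
After op 1 (move_left): buffer="vsmhud" (len 6), cursors c1@1 c2@5, authorship ......
After op 2 (move_left): buffer="vsmhud" (len 6), cursors c1@0 c2@4, authorship ......
After op 3 (move_left): buffer="vsmhud" (len 6), cursors c1@0 c2@3, authorship ......
After op 4 (add_cursor(0)): buffer="vsmhud" (len 6), cursors c1@0 c3@0 c2@3, authorship ......
After op 5 (insert('x')): buffer="xxvsmxhud" (len 9), cursors c1@2 c3@2 c2@6, authorship 13...2...
After op 6 (insert('p')): buffer="xxppvsmxphud" (len 12), cursors c1@4 c3@4 c2@9, authorship 1313...22...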